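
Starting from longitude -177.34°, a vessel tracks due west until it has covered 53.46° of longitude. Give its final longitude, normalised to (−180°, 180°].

Start at -177.34°; shift −53.46° → -230.80°.
-230.80° lies outside (−180°, 180°]; add 360° → +129.20°.

+129.20°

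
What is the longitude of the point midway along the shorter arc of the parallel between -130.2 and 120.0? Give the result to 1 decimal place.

Signed shortest Δλ from -130.2° to +120.0° is -109.8°.
Midpoint longitude = -130.2° + (-109.8°)/2 = -130.2° − 54.9° = -185.1°.
Normalise into (−180°, 180°]: +174.9°.
(The naïve average (-130.2 + +120.0)/2 = -5.1° is on the wrong side of the globe.)

+174.9°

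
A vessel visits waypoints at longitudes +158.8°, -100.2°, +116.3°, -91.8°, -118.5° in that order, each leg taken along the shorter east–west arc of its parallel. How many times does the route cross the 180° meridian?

3

Leg 1: +158.8° → -100.2°, shortest Δλ = 101.0° (east) — crosses 180°.
Leg 2: -100.2° → +116.3°, shortest Δλ = -143.5° (west) — crosses 180°.
Leg 3: +116.3° → -91.8°, shortest Δλ = 151.9° (east) — crosses 180°.
Leg 4: -91.8° → -118.5°, shortest Δλ = -26.7° (west) — does not cross 180°.
Total crossings: 3.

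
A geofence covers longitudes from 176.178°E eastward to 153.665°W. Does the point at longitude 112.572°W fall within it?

Band width going east from +176.178° to -153.665°: ((-153.665 − 176.178) mod 360) = 30.157°.
Offset of -112.572° east of the west edge: ((-112.572 − 176.178) mod 360) = 71.250°.
71.250° > 30.157° ⇒ outside.

No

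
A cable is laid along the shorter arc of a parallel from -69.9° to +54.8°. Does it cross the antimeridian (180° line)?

Signed shortest Δλ = ((54.8 − -69.9 + 180) mod 360) − 180 = 124.7°.
Going east by 124.7° from -69.9° reaches +54.8° without touching 180°.

No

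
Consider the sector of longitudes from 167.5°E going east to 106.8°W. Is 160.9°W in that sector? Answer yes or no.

Yes

Band width going east from +167.5° to -106.8°: ((-106.8 − 167.5) mod 360) = 85.7°.
Offset of -160.9° east of the west edge: ((-160.9 − 167.5) mod 360) = 31.6°.
31.6° ≤ 85.7° ⇒ inside.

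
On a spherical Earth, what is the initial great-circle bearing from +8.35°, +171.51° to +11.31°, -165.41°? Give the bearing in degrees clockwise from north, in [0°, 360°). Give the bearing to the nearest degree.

81°

Δλ = -165.41 − 171.51 = -336.92°; wrapped into (−180°, 180°]: 23.08°.
θ = atan2( sin Δλ · cos φ₂ , cos φ₁ · sin φ₂ − sin φ₁ · cos φ₂ · cos Δλ )
  = atan2(0.38440, 0.06304) = 80.687° → normalised to [0°, 360°): 80.687°.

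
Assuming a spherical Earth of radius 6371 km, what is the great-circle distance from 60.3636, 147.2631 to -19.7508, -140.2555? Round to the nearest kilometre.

10990 km

Δλ = -140.2555 − 147.2631 = -287.5186°; wrapped into (−180°, 180°]: 72.4814°.
Δφ = -19.7508 − 60.3636 = -80.1144°.
a = sin²(Δφ/2) + cos φ₁ · cos φ₂ · sin²(Δλ/2) = 0.576814.
c = 2·atan2(√a, √(1−a)) = 1.72504 rad → d = 6371·c ≈ 10990.20 km.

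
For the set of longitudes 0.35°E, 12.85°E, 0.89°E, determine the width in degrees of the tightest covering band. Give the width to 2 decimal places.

12.50°

Sort the longitudes: +0.35°, +0.89°, +12.85°.
Eastward gaps between consecutive values (wrapping around): 0.54°, 11.96°, 347.50°.
Largest gap = 347.50° ⇒ minimal covering band is its complement: 360° − 347.50° = 12.50°.
Band runs from +0.35° eastward to +12.85°.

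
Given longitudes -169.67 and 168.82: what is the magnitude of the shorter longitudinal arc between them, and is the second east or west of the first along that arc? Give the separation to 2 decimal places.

Raw difference: 168.82 − -169.67 = 338.49°.
Normalise into (−180°, 180°]: 338.49° − 360° = -21.51°.
Negative ⇒ the second point lies to the west; separation 21.51°.

21.51° west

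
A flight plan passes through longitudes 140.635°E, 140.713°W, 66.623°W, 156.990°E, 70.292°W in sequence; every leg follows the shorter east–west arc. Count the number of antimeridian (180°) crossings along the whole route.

Leg 1: +140.635° → -140.713°, shortest Δλ = 78.652° (east) — crosses 180°.
Leg 2: -140.713° → -66.623°, shortest Δλ = 74.09° (east) — does not cross 180°.
Leg 3: -66.623° → +156.990°, shortest Δλ = -136.387° (west) — crosses 180°.
Leg 4: +156.990° → -70.292°, shortest Δλ = 132.718° (east) — crosses 180°.
Total crossings: 3.

3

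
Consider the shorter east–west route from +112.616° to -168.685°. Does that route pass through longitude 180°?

Naïve |-168.685 − 112.616| = 281.301° > 180°, so the shorter arc goes the other way round — across 180°.
Signed shortest Δλ = ((-168.685 − 112.616 + 180) mod 360) − 180 = 78.699°.
Going east by 78.699° from +112.616° passes through 180° before reaching -168.685°.

Yes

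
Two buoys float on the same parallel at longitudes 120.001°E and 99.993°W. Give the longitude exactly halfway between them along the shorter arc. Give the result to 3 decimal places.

169.996°W

Signed shortest Δλ from +120.001° to -99.993° is +140.006°.
Midpoint longitude = +120.001° + (+140.006°)/2 = +120.001° + 70.003° = +190.004°.
Normalise into (−180°, 180°]: -169.996°.
(The naïve average (+120.001 + -99.993)/2 = 10.004° is on the wrong side of the globe.)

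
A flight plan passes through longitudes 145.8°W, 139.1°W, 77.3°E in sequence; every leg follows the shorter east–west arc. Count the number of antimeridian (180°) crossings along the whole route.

1

Leg 1: -145.8° → -139.1°, shortest Δλ = 6.7° (east) — does not cross 180°.
Leg 2: -139.1° → +77.3°, shortest Δλ = -143.6° (west) — crosses 180°.
Total crossings: 1.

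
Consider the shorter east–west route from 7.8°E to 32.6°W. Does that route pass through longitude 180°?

No

Signed shortest Δλ = ((-32.6 − 7.8 + 180) mod 360) − 180 = -40.4°.
Going west by 40.4° from +7.8° reaches -32.6° without touching 180°.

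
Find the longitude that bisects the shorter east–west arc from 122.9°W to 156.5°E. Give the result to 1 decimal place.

163.2°W

Signed shortest Δλ from -122.9° to +156.5° is -80.6°.
Midpoint longitude = -122.9° + (-80.6°)/2 = -122.9° − 40.3° = -163.2°.
(The naïve average (-122.9 + +156.5)/2 = 16.8° is on the wrong side of the globe.)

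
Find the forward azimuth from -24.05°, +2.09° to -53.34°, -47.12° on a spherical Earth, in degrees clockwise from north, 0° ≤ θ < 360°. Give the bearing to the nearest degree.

Δλ = -47.12 − 2.09 = -49.21°.
θ = atan2( sin Δλ · cos φ₂ , cos φ₁ · sin φ₂ − sin φ₁ · cos φ₂ · cos Δλ )
  = atan2(-0.45204, -0.57359) = -141.759° → normalised to [0°, 360°): 218.241°.

218°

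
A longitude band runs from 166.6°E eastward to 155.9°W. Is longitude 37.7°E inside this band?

No

Band width going east from +166.6° to -155.9°: ((-155.9 − 166.6) mod 360) = 37.5°.
Offset of +37.7° east of the west edge: ((37.7 − 166.6) mod 360) = 231.1°.
231.1° > 37.5° ⇒ outside.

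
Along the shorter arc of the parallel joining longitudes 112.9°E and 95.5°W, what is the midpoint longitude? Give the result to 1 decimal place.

171.3°W

Signed shortest Δλ from +112.9° to -95.5° is +151.6°.
Midpoint longitude = +112.9° + (+151.6°)/2 = +112.9° + 75.8° = +188.7°.
Normalise into (−180°, 180°]: -171.3°.
(The naïve average (+112.9 + -95.5)/2 = 8.7° is on the wrong side of the globe.)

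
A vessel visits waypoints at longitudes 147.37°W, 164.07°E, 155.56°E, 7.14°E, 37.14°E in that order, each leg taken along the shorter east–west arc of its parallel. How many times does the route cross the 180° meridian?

1

Leg 1: -147.37° → +164.07°, shortest Δλ = -48.56° (west) — crosses 180°.
Leg 2: +164.07° → +155.56°, shortest Δλ = -8.51° (west) — does not cross 180°.
Leg 3: +155.56° → +7.14°, shortest Δλ = -148.42° (west) — does not cross 180°.
Leg 4: +7.14° → +37.14°, shortest Δλ = 30.0° (east) — does not cross 180°.
Total crossings: 1.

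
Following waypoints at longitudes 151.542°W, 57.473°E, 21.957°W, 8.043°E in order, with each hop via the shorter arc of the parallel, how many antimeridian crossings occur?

Leg 1: -151.542° → +57.473°, shortest Δλ = -150.985° (west) — crosses 180°.
Leg 2: +57.473° → -21.957°, shortest Δλ = -79.43° (west) — does not cross 180°.
Leg 3: -21.957° → +8.043°, shortest Δλ = 30.0° (east) — does not cross 180°.
Total crossings: 1.

1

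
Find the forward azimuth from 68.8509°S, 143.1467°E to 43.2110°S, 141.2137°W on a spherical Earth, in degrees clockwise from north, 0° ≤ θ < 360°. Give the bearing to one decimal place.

Δλ = -141.2137 − 143.1467 = -284.3604°; wrapped into (−180°, 180°]: 75.6396°.
θ = atan2( sin Δλ · cos φ₂ , cos φ₁ · sin φ₂ − sin φ₁ · cos φ₂ · cos Δλ )
  = atan2(0.70606, -0.07844) = 96.339° → normalised to [0°, 360°): 96.339°.

96.3°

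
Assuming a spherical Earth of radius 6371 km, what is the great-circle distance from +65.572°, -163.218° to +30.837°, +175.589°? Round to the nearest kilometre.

Δλ = 175.589 − -163.218 = 338.807°; wrapped into (−180°, 180°]: -21.193°.
Δφ = 30.837 − 65.572 = -34.735°.
a = sin²(Δφ/2) + cos φ₁ · cos φ₂ · sin²(Δλ/2) = 0.101110.
c = 2·atan2(√a, √(1−a)) = 0.64719 rad → d = 6371·c ≈ 4123.25 km.

4123 km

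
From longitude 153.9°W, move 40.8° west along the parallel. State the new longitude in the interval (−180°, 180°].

165.3°E

Start at -153.9°; shift −40.8° → -194.7°.
-194.7° lies outside (−180°, 180°]; add 360° → +165.3°.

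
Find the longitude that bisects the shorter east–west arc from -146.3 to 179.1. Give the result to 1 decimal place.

-163.6°

Signed shortest Δλ from -146.3° to +179.1° is -34.6°.
Midpoint longitude = -146.3° + (-34.6°)/2 = -146.3° − 17.3° = -163.6°.
(The naïve average (-146.3 + +179.1)/2 = 16.4° is on the wrong side of the globe.)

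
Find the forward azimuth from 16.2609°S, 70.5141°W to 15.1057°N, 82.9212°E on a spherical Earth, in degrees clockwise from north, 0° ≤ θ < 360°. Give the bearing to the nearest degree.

Δλ = 82.9212 − -70.5141 = 153.4353°.
θ = atan2( sin Δλ · cos φ₂ , cos φ₁ · sin φ₂ − sin φ₁ · cos φ₂ · cos Δλ )
  = atan2(0.43176, 0.00838) = 88.888° → normalised to [0°, 360°): 88.888°.

89°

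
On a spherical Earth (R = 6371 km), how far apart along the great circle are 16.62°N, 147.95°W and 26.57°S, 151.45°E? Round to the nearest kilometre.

Δλ = 151.45 − -147.95 = 299.40°; wrapped into (−180°, 180°]: -60.60°.
Δφ = -26.57 − 16.62 = -43.19°.
a = sin²(Δφ/2) + cos φ₁ · cos φ₂ · sin²(Δλ/2) = 0.353610.
c = 2·atan2(√a, √(1−a)) = 1.27366 rad → d = 6371·c ≈ 8114.51 km.

8115 km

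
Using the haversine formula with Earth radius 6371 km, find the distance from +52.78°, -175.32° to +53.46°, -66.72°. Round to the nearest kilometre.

6487 km

Δλ = -66.72 − -175.32 = 108.60°.
Δφ = 53.46 − 52.78 = 0.68°.
a = sin²(Δφ/2) + cos φ₁ · cos φ₂ · sin²(Δλ/2) = 0.237536.
c = 2·atan2(√a, √(1−a)) = 1.01817 rad → d = 6371·c ≈ 6486.74 km.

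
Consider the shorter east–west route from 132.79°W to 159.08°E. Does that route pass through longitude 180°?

Naïve |159.08 − -132.79| = 291.87° > 180°, so the shorter arc goes the other way round — across 180°.
Signed shortest Δλ = ((159.08 − -132.79 + 180) mod 360) − 180 = -68.13°.
Going west by 68.13° from -132.79° passes through 180° before reaching +159.08°.

Yes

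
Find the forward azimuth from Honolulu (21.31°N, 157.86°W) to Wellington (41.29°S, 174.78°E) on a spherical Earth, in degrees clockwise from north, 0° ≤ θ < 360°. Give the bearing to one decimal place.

201.9°

Δλ = 174.78 − -157.86 = 332.64°; wrapped into (−180°, 180°]: -27.36°.
θ = atan2( sin Δλ · cos φ₂ , cos φ₁ · sin φ₂ − sin φ₁ · cos φ₂ · cos Δλ )
  = atan2(-0.34532, -0.85727) = -158.060° → normalised to [0°, 360°): 201.940°.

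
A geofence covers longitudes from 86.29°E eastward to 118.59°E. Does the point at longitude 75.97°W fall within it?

No

Band width going east from +86.29° to +118.59°: ((118.59 − 86.29) mod 360) = 32.30°.
Offset of -75.97° east of the west edge: ((-75.97 − 86.29) mod 360) = 197.74°.
197.74° > 32.30° ⇒ outside.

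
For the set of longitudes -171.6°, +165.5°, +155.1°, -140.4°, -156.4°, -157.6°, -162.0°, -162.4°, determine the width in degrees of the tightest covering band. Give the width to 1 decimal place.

64.5°

Sort the longitudes: -171.6°, -162.4°, -162.0°, -157.6°, -156.4°, -140.4°, +155.1°, +165.5°.
Eastward gaps between consecutive values (wrapping around): 9.2°, 0.4°, 4.4°, 1.2°, 16.0°, 295.5°, 10.4°, 22.9°.
Largest gap = 295.5° ⇒ minimal covering band is its complement: 360° − 295.5° = 64.5°.
Band runs from +155.1° eastward to -140.4°, crossing the antimeridian.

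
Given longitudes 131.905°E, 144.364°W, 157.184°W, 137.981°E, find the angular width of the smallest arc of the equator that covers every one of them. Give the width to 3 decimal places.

Sort the longitudes: -157.184°, -144.364°, +131.905°, +137.981°.
Eastward gaps between consecutive values (wrapping around): 12.820°, 276.269°, 6.076°, 64.835°.
Largest gap = 276.269° ⇒ minimal covering band is its complement: 360° − 276.269° = 83.731°.
Band runs from +131.905° eastward to -144.364°, crossing the antimeridian.

83.731°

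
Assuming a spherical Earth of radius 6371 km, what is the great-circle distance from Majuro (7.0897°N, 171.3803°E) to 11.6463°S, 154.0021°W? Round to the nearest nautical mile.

Δλ = -154.0021 − 171.3803 = -325.3824°; wrapped into (−180°, 180°]: 34.6176°.
Δφ = -11.6463 − 7.0897 = -18.7360°.
a = sin²(Δφ/2) + cos φ₁ · cos φ₂ · sin²(Δλ/2) = 0.112529.
c = 2·atan2(√a, √(1−a)) = 0.68417 rad → d = 6371·c ≈ 4358.88 km ≈ 2353.60 nmi.

2354 nmi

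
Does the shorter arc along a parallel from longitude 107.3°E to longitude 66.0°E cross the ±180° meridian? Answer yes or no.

No

Signed shortest Δλ = ((66.0 − 107.3 + 180) mod 360) − 180 = -41.3°.
Going west by 41.3° from +107.3° reaches +66.0° without touching 180°.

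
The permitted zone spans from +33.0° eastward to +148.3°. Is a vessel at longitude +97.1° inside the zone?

Yes

Band width going east from +33.0° to +148.3°: ((148.3 − 33.0) mod 360) = 115.3°.
Offset of +97.1° east of the west edge: ((97.1 − 33.0) mod 360) = 64.1°.
64.1° ≤ 115.3° ⇒ inside.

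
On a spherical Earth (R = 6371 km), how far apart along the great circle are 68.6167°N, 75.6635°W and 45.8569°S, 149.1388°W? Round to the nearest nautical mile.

Δλ = -149.1388 − -75.6635 = -73.4753°.
Δφ = -45.8569 − 68.6167 = -114.4736°.
a = sin²(Δφ/2) + cos φ₁ · cos φ₂ · sin²(Δλ/2) = 0.797990.
c = 2·atan2(√a, √(1−a)) = 2.20928 rad → d = 6371·c ≈ 14075.33 km ≈ 7600.07 nmi.

7600 nmi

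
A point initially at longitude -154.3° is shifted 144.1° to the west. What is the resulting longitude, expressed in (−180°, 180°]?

+61.6°

Start at -154.3°; shift −144.1° → -298.4°.
-298.4° lies outside (−180°, 180°]; add 360° → +61.6°.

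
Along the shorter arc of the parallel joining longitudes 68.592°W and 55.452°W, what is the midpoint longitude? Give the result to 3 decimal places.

Signed shortest Δλ from -68.592° to -55.452° is +13.140°.
Midpoint longitude = -68.592° + (+13.140°)/2 = -68.592° + 6.570° = -62.022°.

62.022°W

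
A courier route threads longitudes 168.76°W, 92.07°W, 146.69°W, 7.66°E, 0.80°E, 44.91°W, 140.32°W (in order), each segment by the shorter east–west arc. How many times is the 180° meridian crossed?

Leg 1: -168.76° → -92.07°, shortest Δλ = 76.69° (east) — does not cross 180°.
Leg 2: -92.07° → -146.69°, shortest Δλ = -54.62° (west) — does not cross 180°.
Leg 3: -146.69° → +7.66°, shortest Δλ = 154.35° (east) — does not cross 180°.
Leg 4: +7.66° → +0.80°, shortest Δλ = -6.86° (west) — does not cross 180°.
Leg 5: +0.80° → -44.91°, shortest Δλ = -45.71° (west) — does not cross 180°.
Leg 6: -44.91° → -140.32°, shortest Δλ = -95.41° (west) — does not cross 180°.
Total crossings: 0.

0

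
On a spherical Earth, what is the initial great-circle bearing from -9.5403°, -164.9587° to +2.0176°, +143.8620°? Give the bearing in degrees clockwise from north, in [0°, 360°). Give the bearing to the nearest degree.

Δλ = 143.8620 − -164.9587 = 308.8207°; wrapped into (−180°, 180°]: -51.1793°.
θ = atan2( sin Δλ · cos φ₂ , cos φ₁ · sin φ₂ − sin φ₁ · cos φ₂ · cos Δλ )
  = atan2(-0.77863, 0.13856) = -79.910° → normalised to [0°, 360°): 280.090°.

280°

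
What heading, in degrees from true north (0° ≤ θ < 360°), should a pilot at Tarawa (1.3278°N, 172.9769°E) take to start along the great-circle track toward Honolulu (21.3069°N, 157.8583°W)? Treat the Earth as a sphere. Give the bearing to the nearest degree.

Δλ = -157.8583 − 172.9769 = -330.8352°; wrapped into (−180°, 180°]: 29.1648°.
θ = atan2( sin Δλ · cos φ₂ , cos φ₁ · sin φ₂ − sin φ₁ · cos φ₂ · cos Δλ )
  = atan2(0.45401, 0.34441) = 52.816° → normalised to [0°, 360°): 52.816°.

53°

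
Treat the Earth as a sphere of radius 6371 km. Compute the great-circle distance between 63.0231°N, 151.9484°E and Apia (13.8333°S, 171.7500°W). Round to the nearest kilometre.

9100 km

Δλ = -171.7500 − 151.9484 = -323.6984°; wrapped into (−180°, 180°]: 36.3016°.
Δφ = -13.8333 − 63.0231 = -76.8564°.
a = sin²(Δφ/2) + cos φ₁ · cos φ₂ · sin²(Δλ/2) = 0.429049.
c = 2·atan2(√a, √(1−a)) = 1.42841 rad → d = 6371·c ≈ 9100.43 km.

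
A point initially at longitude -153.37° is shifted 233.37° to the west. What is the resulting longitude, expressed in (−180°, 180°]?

-26.74°

Start at -153.37°; shift −233.37° → -386.74°.
-386.74° lies outside (−180°, 180°]; add 360° → -26.74°.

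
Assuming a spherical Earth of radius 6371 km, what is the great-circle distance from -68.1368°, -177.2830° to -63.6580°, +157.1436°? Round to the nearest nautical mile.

676 nmi

Δλ = 157.1436 − -177.2830 = 334.4266°; wrapped into (−180°, 180°]: -25.5734°.
Δφ = -63.6580 − -68.1368 = 4.4788°.
a = sin²(Δφ/2) + cos φ₁ · cos φ₂ · sin²(Δλ/2) = 0.009621.
c = 2·atan2(√a, √(1−a)) = 0.19649 rad → d = 6371·c ≈ 1251.83 km ≈ 675.93 nmi.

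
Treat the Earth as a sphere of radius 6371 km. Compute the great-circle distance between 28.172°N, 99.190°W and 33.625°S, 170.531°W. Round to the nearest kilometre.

10177 km

Δλ = -170.531 − -99.190 = -71.341°.
Δφ = -33.625 − 28.172 = -61.797°.
a = sin²(Δφ/2) + cos φ₁ · cos φ₂ · sin²(Δλ/2) = 0.513298.
c = 2·atan2(√a, √(1−a)) = 1.59739 rad → d = 6371·c ≈ 10177.00 km.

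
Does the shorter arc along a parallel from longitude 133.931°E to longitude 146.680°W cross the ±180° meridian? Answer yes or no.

Naïve |-146.680 − 133.931| = 280.611° > 180°, so the shorter arc goes the other way round — across 180°.
Signed shortest Δλ = ((-146.680 − 133.931 + 180) mod 360) − 180 = 79.389°.
Going east by 79.389° from +133.931° passes through 180° before reaching -146.680°.

Yes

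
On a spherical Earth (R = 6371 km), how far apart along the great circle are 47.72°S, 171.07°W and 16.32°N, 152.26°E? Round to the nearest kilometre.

Δλ = 152.26 − -171.07 = 323.33°; wrapped into (−180°, 180°]: -36.67°.
Δφ = 16.32 − -47.72 = 64.04°.
a = sin²(Δφ/2) + cos φ₁ · cos φ₂ · sin²(Δλ/2) = 0.345019.
c = 2·atan2(√a, √(1−a)) = 1.25564 rad → d = 6371·c ≈ 7999.70 km.

8000 km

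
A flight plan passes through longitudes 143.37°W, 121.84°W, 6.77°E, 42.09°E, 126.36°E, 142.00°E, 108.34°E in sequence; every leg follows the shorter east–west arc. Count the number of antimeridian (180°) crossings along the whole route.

0

Leg 1: -143.37° → -121.84°, shortest Δλ = 21.53° (east) — does not cross 180°.
Leg 2: -121.84° → +6.77°, shortest Δλ = 128.61° (east) — does not cross 180°.
Leg 3: +6.77° → +42.09°, shortest Δλ = 35.32° (east) — does not cross 180°.
Leg 4: +42.09° → +126.36°, shortest Δλ = 84.27° (east) — does not cross 180°.
Leg 5: +126.36° → +142.00°, shortest Δλ = 15.64° (east) — does not cross 180°.
Leg 6: +142.00° → +108.34°, shortest Δλ = -33.66° (west) — does not cross 180°.
Total crossings: 0.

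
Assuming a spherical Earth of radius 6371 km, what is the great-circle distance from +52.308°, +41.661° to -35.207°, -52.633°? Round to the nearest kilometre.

13297 km

Δλ = -52.633 − 41.661 = -94.294°.
Δφ = -35.207 − 52.308 = -87.515°.
a = sin²(Δφ/2) + cos φ₁ · cos φ₂ · sin²(Δλ/2) = 0.746810.
c = 2·atan2(√a, √(1−a)) = 2.08704 rad → d = 6371·c ≈ 13296.56 km.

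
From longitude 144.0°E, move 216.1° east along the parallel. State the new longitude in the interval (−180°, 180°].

0.1°E

Start at +144.0°; shift +216.1° → +360.1°.
+360.1° lies outside (−180°, 180°]; subtract 360° → +0.1°.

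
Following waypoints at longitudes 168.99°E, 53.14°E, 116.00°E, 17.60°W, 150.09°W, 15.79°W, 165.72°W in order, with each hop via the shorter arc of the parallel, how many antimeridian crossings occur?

0

Leg 1: +168.99° → +53.14°, shortest Δλ = -115.85° (west) — does not cross 180°.
Leg 2: +53.14° → +116.00°, shortest Δλ = 62.86° (east) — does not cross 180°.
Leg 3: +116.00° → -17.60°, shortest Δλ = -133.6° (west) — does not cross 180°.
Leg 4: -17.60° → -150.09°, shortest Δλ = -132.49° (west) — does not cross 180°.
Leg 5: -150.09° → -15.79°, shortest Δλ = 134.3° (east) — does not cross 180°.
Leg 6: -15.79° → -165.72°, shortest Δλ = -149.93° (west) — does not cross 180°.
Total crossings: 0.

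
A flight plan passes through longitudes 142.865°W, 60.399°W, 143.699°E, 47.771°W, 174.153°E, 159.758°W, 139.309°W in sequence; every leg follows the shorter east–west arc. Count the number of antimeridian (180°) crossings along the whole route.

Leg 1: -142.865° → -60.399°, shortest Δλ = 82.466° (east) — does not cross 180°.
Leg 2: -60.399° → +143.699°, shortest Δλ = -155.902° (west) — crosses 180°.
Leg 3: +143.699° → -47.771°, shortest Δλ = 168.53° (east) — crosses 180°.
Leg 4: -47.771° → +174.153°, shortest Δλ = -138.076° (west) — crosses 180°.
Leg 5: +174.153° → -159.758°, shortest Δλ = 26.089° (east) — crosses 180°.
Leg 6: -159.758° → -139.309°, shortest Δλ = 20.449° (east) — does not cross 180°.
Total crossings: 4.

4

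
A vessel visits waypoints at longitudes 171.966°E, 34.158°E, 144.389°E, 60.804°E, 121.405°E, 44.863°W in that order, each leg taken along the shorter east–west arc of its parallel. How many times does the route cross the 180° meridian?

0

Leg 1: +171.966° → +34.158°, shortest Δλ = -137.808° (west) — does not cross 180°.
Leg 2: +34.158° → +144.389°, shortest Δλ = 110.231° (east) — does not cross 180°.
Leg 3: +144.389° → +60.804°, shortest Δλ = -83.585° (west) — does not cross 180°.
Leg 4: +60.804° → +121.405°, shortest Δλ = 60.601° (east) — does not cross 180°.
Leg 5: +121.405° → -44.863°, shortest Δλ = -166.268° (west) — does not cross 180°.
Total crossings: 0.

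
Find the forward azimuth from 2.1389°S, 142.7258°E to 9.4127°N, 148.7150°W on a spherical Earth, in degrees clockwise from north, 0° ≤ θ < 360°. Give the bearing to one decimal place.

79.1°

Δλ = -148.7150 − 142.7258 = -291.4408°; wrapped into (−180°, 180°]: 68.5592°.
θ = atan2( sin Δλ · cos φ₂ , cos φ₁ · sin φ₂ − sin φ₁ · cos φ₂ · cos Δλ )
  = atan2(0.91826, 0.17689) = 79.096° → normalised to [0°, 360°): 79.096°.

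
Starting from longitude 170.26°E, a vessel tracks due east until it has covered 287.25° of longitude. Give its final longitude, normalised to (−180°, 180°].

97.51°E

Start at +170.26°; shift +287.25° → +457.51°.
+457.51° lies outside (−180°, 180°]; subtract 360° → +97.51°.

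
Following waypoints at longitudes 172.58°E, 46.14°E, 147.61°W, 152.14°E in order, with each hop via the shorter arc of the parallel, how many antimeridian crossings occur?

Leg 1: +172.58° → +46.14°, shortest Δλ = -126.44° (west) — does not cross 180°.
Leg 2: +46.14° → -147.61°, shortest Δλ = 166.25° (east) — crosses 180°.
Leg 3: -147.61° → +152.14°, shortest Δλ = -60.25° (west) — crosses 180°.
Total crossings: 2.

2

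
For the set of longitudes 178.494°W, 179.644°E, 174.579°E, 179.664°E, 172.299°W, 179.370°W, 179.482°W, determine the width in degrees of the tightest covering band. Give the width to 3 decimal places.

13.122°

Sort the longitudes: -179.482°, -179.370°, -178.494°, -172.299°, +174.579°, +179.644°, +179.664°.
Eastward gaps between consecutive values (wrapping around): 0.112°, 0.876°, 6.195°, 346.878°, 5.065°, 0.020°, 0.854°.
Largest gap = 346.878° ⇒ minimal covering band is its complement: 360° − 346.878° = 13.122°.
Band runs from +174.579° eastward to -172.299°, crossing the antimeridian.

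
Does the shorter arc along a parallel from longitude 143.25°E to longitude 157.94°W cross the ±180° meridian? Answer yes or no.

Yes

Naïve |-157.94 − 143.25| = 301.19° > 180°, so the shorter arc goes the other way round — across 180°.
Signed shortest Δλ = ((-157.94 − 143.25 + 180) mod 360) − 180 = 58.81°.
Going east by 58.81° from +143.25° passes through 180° before reaching -157.94°.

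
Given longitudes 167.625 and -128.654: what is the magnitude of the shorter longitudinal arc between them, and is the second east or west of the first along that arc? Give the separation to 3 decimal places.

63.721° east

Raw difference: -128.654 − 167.625 = -296.279°.
Normalise into (−180°, 180°]: -296.279° + 360° = 63.721°.
Positive ⇒ the second point lies to the east; separation 63.721°.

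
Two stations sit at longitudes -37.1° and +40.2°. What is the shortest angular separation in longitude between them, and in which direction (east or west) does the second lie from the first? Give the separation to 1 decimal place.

Raw difference: 40.2 − -37.1 = 77.3°.
Normalise into (−180°, 180°]: 77.3° stays 77.3°.
Positive ⇒ the second point lies to the east; separation 77.3°.

77.3° east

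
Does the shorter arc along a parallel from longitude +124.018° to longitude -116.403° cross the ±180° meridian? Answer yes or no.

Naïve |-116.403 − 124.018| = 240.421° > 180°, so the shorter arc goes the other way round — across 180°.
Signed shortest Δλ = ((-116.403 − 124.018 + 180) mod 360) − 180 = 119.579°.
Going east by 119.579° from +124.018° passes through 180° before reaching -116.403°.

Yes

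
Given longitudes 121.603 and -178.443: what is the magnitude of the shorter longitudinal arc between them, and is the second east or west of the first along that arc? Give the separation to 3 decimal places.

59.954° east

Raw difference: -178.443 − 121.603 = -300.046°.
Normalise into (−180°, 180°]: -300.046° + 360° = 59.954°.
Positive ⇒ the second point lies to the east; separation 59.954°.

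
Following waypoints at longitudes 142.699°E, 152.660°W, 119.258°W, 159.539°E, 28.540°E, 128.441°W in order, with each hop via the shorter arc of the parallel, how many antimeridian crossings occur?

Leg 1: +142.699° → -152.660°, shortest Δλ = 64.641° (east) — crosses 180°.
Leg 2: -152.660° → -119.258°, shortest Δλ = 33.402° (east) — does not cross 180°.
Leg 3: -119.258° → +159.539°, shortest Δλ = -81.203° (west) — crosses 180°.
Leg 4: +159.539° → +28.540°, shortest Δλ = -130.999° (west) — does not cross 180°.
Leg 5: +28.540° → -128.441°, shortest Δλ = -156.981° (west) — does not cross 180°.
Total crossings: 2.

2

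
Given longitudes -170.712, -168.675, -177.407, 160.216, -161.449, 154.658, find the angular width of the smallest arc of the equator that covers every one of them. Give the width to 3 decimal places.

43.893°

Sort the longitudes: -177.407°, -170.712°, -168.675°, -161.449°, +154.658°, +160.216°.
Eastward gaps between consecutive values (wrapping around): 6.695°, 2.037°, 7.226°, 316.107°, 5.558°, 22.377°.
Largest gap = 316.107° ⇒ minimal covering band is its complement: 360° − 316.107° = 43.893°.
Band runs from +154.658° eastward to -161.449°, crossing the antimeridian.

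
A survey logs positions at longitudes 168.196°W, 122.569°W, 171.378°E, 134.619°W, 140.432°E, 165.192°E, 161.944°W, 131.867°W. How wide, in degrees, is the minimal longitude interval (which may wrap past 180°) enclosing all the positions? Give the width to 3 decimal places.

96.999°

Sort the longitudes: -168.196°, -161.944°, -134.619°, -131.867°, -122.569°, +140.432°, +165.192°, +171.378°.
Eastward gaps between consecutive values (wrapping around): 6.252°, 27.325°, 2.752°, 9.298°, 263.001°, 24.760°, 6.186°, 20.426°.
Largest gap = 263.001° ⇒ minimal covering band is its complement: 360° − 263.001° = 96.999°.
Band runs from +140.432° eastward to -122.569°, crossing the antimeridian.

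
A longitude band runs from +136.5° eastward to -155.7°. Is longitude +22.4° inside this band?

No

Band width going east from +136.5° to -155.7°: ((-155.7 − 136.5) mod 360) = 67.8°.
Offset of +22.4° east of the west edge: ((22.4 − 136.5) mod 360) = 245.9°.
245.9° > 67.8° ⇒ outside.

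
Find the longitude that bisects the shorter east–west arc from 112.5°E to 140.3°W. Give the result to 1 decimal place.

Signed shortest Δλ from +112.5° to -140.3° is +107.2°.
Midpoint longitude = +112.5° + (+107.2°)/2 = +112.5° + 53.6° = +166.1°.
(The naïve average (+112.5 + -140.3)/2 = -13.9° is on the wrong side of the globe.)

166.1°E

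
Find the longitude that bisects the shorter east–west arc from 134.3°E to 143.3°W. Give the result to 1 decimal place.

Signed shortest Δλ from +134.3° to -143.3° is +82.4°.
Midpoint longitude = +134.3° + (+82.4°)/2 = +134.3° + 41.2° = +175.5°.
(The naïve average (+134.3 + -143.3)/2 = -4.5° is on the wrong side of the globe.)

175.5°E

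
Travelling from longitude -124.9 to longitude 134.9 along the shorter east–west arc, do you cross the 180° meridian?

Yes

Naïve |134.9 − -124.9| = 259.8° > 180°, so the shorter arc goes the other way round — across 180°.
Signed shortest Δλ = ((134.9 − -124.9 + 180) mod 360) − 180 = -100.2°.
Going west by 100.2° from -124.9° passes through 180° before reaching +134.9°.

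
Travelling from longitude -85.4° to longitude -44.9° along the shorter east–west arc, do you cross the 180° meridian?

Signed shortest Δλ = ((-44.9 − -85.4 + 180) mod 360) − 180 = 40.5°.
Going east by 40.5° from -85.4° reaches -44.9° without touching 180°.

No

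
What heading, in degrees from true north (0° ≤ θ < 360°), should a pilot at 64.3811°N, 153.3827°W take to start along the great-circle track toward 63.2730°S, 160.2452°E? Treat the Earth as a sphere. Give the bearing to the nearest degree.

Δλ = 160.2452 − -153.3827 = 313.6279°; wrapped into (−180°, 180°]: -46.3721°.
θ = atan2( sin Δλ · cos φ₂ , cos φ₁ · sin φ₂ − sin φ₁ · cos φ₂ · cos Δλ )
  = atan2(-0.32554, -0.66599) = -153.950° → normalised to [0°, 360°): 206.050°.

206°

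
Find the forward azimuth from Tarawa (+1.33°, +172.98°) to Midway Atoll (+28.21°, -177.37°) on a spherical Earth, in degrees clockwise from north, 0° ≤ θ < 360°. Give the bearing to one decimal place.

Δλ = -177.37 − 172.98 = -350.35°; wrapped into (−180°, 180°]: 9.65°.
θ = atan2( sin Δλ · cos φ₂ , cos φ₁ · sin φ₂ − sin φ₁ · cos φ₂ · cos Δλ )
  = atan2(0.14772, 0.45241) = 18.082° → normalised to [0°, 360°): 18.082°.

18.1°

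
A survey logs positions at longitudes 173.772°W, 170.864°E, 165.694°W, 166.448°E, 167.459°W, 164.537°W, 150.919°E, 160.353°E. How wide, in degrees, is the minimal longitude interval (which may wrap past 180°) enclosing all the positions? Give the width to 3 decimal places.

44.544°

Sort the longitudes: -173.772°, -167.459°, -165.694°, -164.537°, +150.919°, +160.353°, +166.448°, +170.864°.
Eastward gaps between consecutive values (wrapping around): 6.313°, 1.765°, 1.157°, 315.456°, 9.434°, 6.095°, 4.416°, 15.364°.
Largest gap = 315.456° ⇒ minimal covering band is its complement: 360° − 315.456° = 44.544°.
Band runs from +150.919° eastward to -164.537°, crossing the antimeridian.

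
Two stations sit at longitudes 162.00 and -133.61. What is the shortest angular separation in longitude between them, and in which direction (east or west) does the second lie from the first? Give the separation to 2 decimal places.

Raw difference: -133.61 − 162.00 = -295.61°.
Normalise into (−180°, 180°]: -295.61° + 360° = 64.39°.
Positive ⇒ the second point lies to the east; separation 64.39°.

64.39° east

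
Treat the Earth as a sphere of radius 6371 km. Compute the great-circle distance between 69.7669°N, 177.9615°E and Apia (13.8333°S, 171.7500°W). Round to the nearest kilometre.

Δλ = -171.7500 − 177.9615 = -349.7115°; wrapped into (−180°, 180°]: 10.2885°.
Δφ = -13.8333 − 69.7669 = -83.6002°.
a = sin²(Δφ/2) + cos φ₁ · cos φ₂ · sin²(Δλ/2) = 0.446967.
c = 2·atan2(√a, √(1−a)) = 1.46453 rad → d = 6371·c ≈ 9330.52 km.

9331 km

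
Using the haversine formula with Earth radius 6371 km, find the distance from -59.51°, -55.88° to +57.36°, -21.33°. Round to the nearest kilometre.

Δλ = -21.33 − -55.88 = 34.55°.
Δφ = 57.36 − -59.51 = 116.87°.
a = sin²(Δφ/2) + cos φ₁ · cos φ₂ · sin²(Δλ/2) = 0.750117.
c = 2·atan2(√a, √(1−a)) = 2.09466 rad → d = 6371·c ≈ 13345.11 km.

13345 km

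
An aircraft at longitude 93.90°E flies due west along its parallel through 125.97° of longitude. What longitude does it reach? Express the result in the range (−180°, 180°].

Start at +93.90°; shift −125.97° → -32.07°.
-32.07° already lies in (−180°, 180°].

32.07°W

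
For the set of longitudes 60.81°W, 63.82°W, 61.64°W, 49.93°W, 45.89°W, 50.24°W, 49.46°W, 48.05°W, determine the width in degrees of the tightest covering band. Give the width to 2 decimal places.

17.93°

Sort the longitudes: -63.82°, -61.64°, -60.81°, -50.24°, -49.93°, -49.46°, -48.05°, -45.89°.
Eastward gaps between consecutive values (wrapping around): 2.18°, 0.83°, 10.57°, 0.31°, 0.47°, 1.41°, 2.16°, 342.07°.
Largest gap = 342.07° ⇒ minimal covering band is its complement: 360° − 342.07° = 17.93°.
Band runs from -63.82° eastward to -45.89°.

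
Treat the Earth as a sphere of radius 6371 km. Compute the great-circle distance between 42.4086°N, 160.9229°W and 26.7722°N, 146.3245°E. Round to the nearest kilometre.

5043 km

Δλ = 146.3245 − -160.9229 = 307.2474°; wrapped into (−180°, 180°]: -52.7526°.
Δφ = 26.7722 − 42.4086 = -15.6364°.
a = sin²(Δφ/2) + cos φ₁ · cos φ₂ · sin²(Δλ/2) = 0.148612.
c = 2·atan2(√a, √(1−a)) = 0.79151 rad → d = 6371·c ≈ 5042.68 km.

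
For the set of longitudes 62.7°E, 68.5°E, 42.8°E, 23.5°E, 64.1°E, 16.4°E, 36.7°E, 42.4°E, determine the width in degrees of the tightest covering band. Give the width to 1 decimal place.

Sort the longitudes: +16.4°, +23.5°, +36.7°, +42.4°, +42.8°, +62.7°, +64.1°, +68.5°.
Eastward gaps between consecutive values (wrapping around): 7.1°, 13.2°, 5.7°, 0.4°, 19.9°, 1.4°, 4.4°, 307.9°.
Largest gap = 307.9° ⇒ minimal covering band is its complement: 360° − 307.9° = 52.1°.
Band runs from +16.4° eastward to +68.5°.

52.1°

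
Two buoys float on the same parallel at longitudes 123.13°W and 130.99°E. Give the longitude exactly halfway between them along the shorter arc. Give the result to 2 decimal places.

Signed shortest Δλ from -123.13° to +130.99° is -105.88°.
Midpoint longitude = -123.13° + (-105.88°)/2 = -123.13° − 52.94° = -176.07°.
(The naïve average (-123.13 + +130.99)/2 = 3.93° is on the wrong side of the globe.)

176.07°W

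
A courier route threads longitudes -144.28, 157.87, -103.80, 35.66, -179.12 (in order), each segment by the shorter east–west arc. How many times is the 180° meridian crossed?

Leg 1: -144.28° → +157.87°, shortest Δλ = -57.85° (west) — crosses 180°.
Leg 2: +157.87° → -103.80°, shortest Δλ = 98.33° (east) — crosses 180°.
Leg 3: -103.80° → +35.66°, shortest Δλ = 139.46° (east) — does not cross 180°.
Leg 4: +35.66° → -179.12°, shortest Δλ = 145.22° (east) — crosses 180°.
Total crossings: 3.

3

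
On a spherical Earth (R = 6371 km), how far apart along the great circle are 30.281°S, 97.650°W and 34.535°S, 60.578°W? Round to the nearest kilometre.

Δλ = -60.578 − -97.650 = 37.072°.
Δφ = -34.535 − -30.281 = -4.254°.
a = sin²(Δφ/2) + cos φ₁ · cos φ₂ · sin²(Δλ/2) = 0.073271.
c = 2·atan2(√a, √(1−a)) = 0.54821 rad → d = 6371·c ≈ 3492.65 km.

3493 km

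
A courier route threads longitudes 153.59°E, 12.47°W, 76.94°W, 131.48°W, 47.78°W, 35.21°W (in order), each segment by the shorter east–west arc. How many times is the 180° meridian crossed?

Leg 1: +153.59° → -12.47°, shortest Δλ = -166.06° (west) — does not cross 180°.
Leg 2: -12.47° → -76.94°, shortest Δλ = -64.47° (west) — does not cross 180°.
Leg 3: -76.94° → -131.48°, shortest Δλ = -54.54° (west) — does not cross 180°.
Leg 4: -131.48° → -47.78°, shortest Δλ = 83.7° (east) — does not cross 180°.
Leg 5: -47.78° → -35.21°, shortest Δλ = 12.57° (east) — does not cross 180°.
Total crossings: 0.

0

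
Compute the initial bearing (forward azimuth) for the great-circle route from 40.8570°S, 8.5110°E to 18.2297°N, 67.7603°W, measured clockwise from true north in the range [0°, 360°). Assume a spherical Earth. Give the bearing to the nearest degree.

293°

Δλ = -67.7603 − 8.5110 = -76.2713°.
θ = atan2( sin Δλ · cos φ₂ , cos φ₁ · sin φ₂ − sin φ₁ · cos φ₂ · cos Δλ )
  = atan2(-0.92267, 0.38406) = -67.400° → normalised to [0°, 360°): 292.600°.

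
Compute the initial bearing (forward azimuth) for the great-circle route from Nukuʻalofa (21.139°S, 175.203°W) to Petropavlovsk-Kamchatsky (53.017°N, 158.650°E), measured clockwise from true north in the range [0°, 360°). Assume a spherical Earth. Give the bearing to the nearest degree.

344°

Δλ = 158.650 − -175.203 = 333.853°; wrapped into (−180°, 180°]: -26.147°.
θ = atan2( sin Δλ · cos φ₂ , cos φ₁ · sin φ₂ − sin φ₁ · cos φ₂ · cos Δλ )
  = atan2(-0.26510, 0.93981) = -15.753° → normalised to [0°, 360°): 344.247°.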